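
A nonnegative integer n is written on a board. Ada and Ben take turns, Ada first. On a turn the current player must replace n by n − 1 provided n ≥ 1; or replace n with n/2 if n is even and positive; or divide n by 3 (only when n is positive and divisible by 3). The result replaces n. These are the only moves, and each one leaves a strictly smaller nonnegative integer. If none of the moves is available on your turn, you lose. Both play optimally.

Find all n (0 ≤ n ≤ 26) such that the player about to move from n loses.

Work bottom-up. With no move the player to move loses. Otherwise the position is W if at least one move leads to an L position for the opponent, and L if every move leads to a W.
n=0: no move → L
n=1: reaches L-position 0 → W
n=2: only reaches 1(W), which is W → L
n=3: reaches L-position 2 → W
n=4: reaches L-position 2 → W
n=5: only reaches 4(W), which is W → L
n=6: reaches L-position 2 → W
n=7: only reaches 6(W), which is W → L
n=8: reaches L-position 7 → W
n=9: only reaches 3(W), 8(W), all W → L
n=10: reaches L-position 5 → W
n=11: only reaches 10(W), which is W → L
n=12: reaches L-position 11 → W
n=13: only reaches 12(W), which is W → L
n=14: reaches L-position 7 → W
n=15: reaches L-position 5 → W
n=16: only reaches 8(W), 15(W), all W → L
n=17: reaches L-position 16 → W
n=18: reaches L-position 9 → W
n=19: only reaches 18(W), which is W → L
n=20: reaches L-position 19 → W
n=21: reaches L-position 7 → W
n=22: reaches L-position 11 → W
n=23: only reaches 22(W), which is W → L
n=24: reaches L-position 23 → W
n=25: only reaches 24(W), which is W → L
n=26: reaches L-position 13 → W
The losing starting values of n are exactly the entries labelled L in this table (11 of them).

0, 2, 5, 7, 9, 11, 13, 16, 19, 23, 25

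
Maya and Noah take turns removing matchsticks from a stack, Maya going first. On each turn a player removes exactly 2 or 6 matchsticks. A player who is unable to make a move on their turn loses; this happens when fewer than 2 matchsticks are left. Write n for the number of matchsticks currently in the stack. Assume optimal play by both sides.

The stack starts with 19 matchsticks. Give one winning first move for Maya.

Work bottom-up. With no move the player to move loses. Otherwise the position is W if at least one move leads to an L position for the opponent, and L if every move leads to a W.
n=0: no move → L
n=1: no move → L
n=2: can move to 0, which is L ⇒ W
n=3: can move to 1, which is L ⇒ W
n=4: the only move is to 2(W), a W ⇒ L
n=5: the only move is to 3(W), a W ⇒ L
n=6: can move to 4, which is L ⇒ W
n=7: can move to 5, which is L ⇒ W
n=8: moves to 6(W), 2(W); every one is W ⇒ L
n=9: moves to 7(W), 3(W); every one is W ⇒ L
n=10: can move to 8, which is L ⇒ W
n=11: can move to 9, which is L ⇒ W
n=12: moves to 10(W), 6(W); every one is W ⇒ L
n=13: moves to 11(W), 7(W); every one is W ⇒ L
n=14: can move to 12, which is L ⇒ W
n=15: can move to 13, which is L ⇒ W
n=16: moves to 14(W), 10(W); every one is W ⇒ L
n=17: moves to 15(W), 11(W); every one is W ⇒ L
n=18: can move to 16, which is L ⇒ W
n=19: can move to 17, which is L ⇒ W
From 19, the L positions reachable in one move are: 17, 13. Any move reaching one of these is winning.

Remove 2, leaving 17.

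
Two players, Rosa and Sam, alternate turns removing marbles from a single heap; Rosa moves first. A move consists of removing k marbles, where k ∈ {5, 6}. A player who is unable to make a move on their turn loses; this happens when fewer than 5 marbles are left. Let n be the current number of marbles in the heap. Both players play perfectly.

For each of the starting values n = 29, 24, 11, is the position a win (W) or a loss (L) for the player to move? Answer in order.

Label each position W (a win for the player to move) or L (a loss). A position with no legal move is L; any other position is W exactly when some move reaches an L, and L when every move reaches a W.
n=0: no move → L
n=1: no move → L
n=2: no move → L
n=3: no move → L
n=4: no move → L
n=5: reaches L-position 0 → W
n=6: reaches L-position 1 → W
n=7: reaches L-position 2 → W
n=8: reaches L-position 3 → W
n=9: reaches L-position 4 → W
n=10: reaches L-position 4 → W
n=11: only reaches 6(W), 5(W), all W → L
n=12: only reaches 7(W), 6(W), all W → L
n=13: only reaches 8(W), 7(W), all W → L
n=14: only reaches 9(W), 8(W), all W → L
n=15: only reaches 10(W), 9(W), all W → L
n=16: reaches L-position 11 → W
n=17: reaches L-position 12 → W
n=18: reaches L-position 13 → W
n=19: reaches L-position 14 → W
n=20: reaches L-position 15 → W
n=21: reaches L-position 15 → W
n=22: only reaches 17(W), 16(W), all W → L
n=23: only reaches 18(W), 17(W), all W → L
n=24: only reaches 19(W), 18(W), all W → L
n=25: only reaches 20(W), 19(W), all W → L
n=26: only reaches 21(W), 20(W), all W → L
n=27: reaches L-position 22 → W
n=28: reaches L-position 23 → W
n=29: reaches L-position 24 → W

29: W, 24: L, 11: L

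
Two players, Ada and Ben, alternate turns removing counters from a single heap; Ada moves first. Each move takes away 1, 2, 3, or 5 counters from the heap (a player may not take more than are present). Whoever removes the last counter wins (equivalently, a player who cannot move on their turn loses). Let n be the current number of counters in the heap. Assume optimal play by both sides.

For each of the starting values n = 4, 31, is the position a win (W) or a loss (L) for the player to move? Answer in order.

Use the standard recursion: the mover loses at a terminal position; elsewhere, the mover wins exactly when some move hands the opponent an L position.
n=0: no move → L
n=1: reaches L-position 0 → W
n=2: reaches L-position 0 → W
n=3: reaches L-position 0 → W
n=4: only reaches 3(W), 2(W), 1(W), all W → L
n=5: reaches L-position 4 → W
n=6: reaches L-position 4 → W
n=7: reaches L-position 4 → W
n=8: only reaches 7(W), 6(W), 5(W), 3(W), all W → L
n=9: reaches L-position 8 → W
n=10: reaches L-position 8 → W
n=11: reaches L-position 8 → W
n=12: only reaches 11(W), 10(W), 9(W), 7(W), all W → L
n=13: reaches L-position 12 → W
n=14: reaches L-position 12 → W
n=15: reaches L-position 12 → W
n=16: only reaches 15(W), 14(W), 13(W), 11(W), all W → L
n=17: reaches L-position 16 → W
n=18: reaches L-position 16 → W
n=19: reaches L-position 16 → W
n=20: only reaches 19(W), 18(W), 17(W), 15(W), all W → L
n=21: reaches L-position 20 → W
n=22: reaches L-position 20 → W
n=23: reaches L-position 20 → W
n=24: only reaches 23(W), 22(W), 21(W), 19(W), all W → L
n=25: reaches L-position 24 → W
n=26: reaches L-position 24 → W
n=27: reaches L-position 24 → W
n=28: only reaches 27(W), 26(W), 25(W), 23(W), all W → L
n=29: reaches L-position 28 → W
n=30: reaches L-position 28 → W
n=31: reaches L-position 28 → W

4: L, 31: W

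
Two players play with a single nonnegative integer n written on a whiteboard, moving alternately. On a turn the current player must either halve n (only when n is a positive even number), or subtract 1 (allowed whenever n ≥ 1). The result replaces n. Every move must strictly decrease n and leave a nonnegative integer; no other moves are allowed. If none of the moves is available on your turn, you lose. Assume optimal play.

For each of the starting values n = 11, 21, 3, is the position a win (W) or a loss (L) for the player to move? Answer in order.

11: L, 21: L, 3: W

Use the standard recursion: the mover loses at a terminal position; elsewhere, the mover wins exactly when some move hands the opponent an L position.
n=0: no move → L
n=1: reaches L-position 0 → W
n=2: only reaches 1(W), which is W → L
n=3: reaches L-position 2 → W
n=4: reaches L-position 2 → W
n=5: only reaches 4(W), which is W → L
n=6: reaches L-position 5 → W
n=7: only reaches 6(W), which is W → L
n=8: reaches L-position 7 → W
n=9: only reaches 8(W), which is W → L
n=10: reaches L-position 5 → W
n=11: only reaches 10(W), which is W → L
n=12: reaches L-position 11 → W
n=13: only reaches 12(W), which is W → L
n=14: reaches L-position 7 → W
n=15: only reaches 14(W), which is W → L
n=16: reaches L-position 15 → W
n=17: only reaches 16(W), which is W → L
n=18: reaches L-position 9 → W
n=19: only reaches 18(W), which is W → L
n=20: reaches L-position 19 → W
n=21: only reaches 20(W), which is W → L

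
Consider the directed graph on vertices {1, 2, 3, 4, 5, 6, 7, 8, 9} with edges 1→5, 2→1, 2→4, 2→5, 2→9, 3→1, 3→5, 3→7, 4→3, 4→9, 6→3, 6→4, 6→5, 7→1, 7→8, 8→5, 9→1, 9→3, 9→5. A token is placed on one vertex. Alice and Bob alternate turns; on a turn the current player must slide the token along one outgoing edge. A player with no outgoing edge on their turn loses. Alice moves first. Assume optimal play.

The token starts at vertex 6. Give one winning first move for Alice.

Move to 4.

Use the standard recursion: the mover loses at a terminal position; elsewhere, the mover wins exactly when some move hands the opponent an L position.
Every edge goes from a vertex to one that appears earlier in the order 5, 1, 8, 7, 3, 9, 4, 2, 6, so processing vertices in that order labels each vertex after all of its successors.
5: no outgoing edge → L
1: can move to 5, which is L ⇒ W
8: can move to 5, which is L ⇒ W
7: moves to 8(W), 1(W); every one is W ⇒ L
3: can move to 7, which is L ⇒ W
9: can move to 5, which is L ⇒ W
4: moves to 9(W), 3(W); every one is W ⇒ L
2: can move to 4, which is L ⇒ W
6: can move to 4, which is L ⇒ W
From 6, the L positions reachable in one move are: 4, 5. Any move reaching one of these is winning.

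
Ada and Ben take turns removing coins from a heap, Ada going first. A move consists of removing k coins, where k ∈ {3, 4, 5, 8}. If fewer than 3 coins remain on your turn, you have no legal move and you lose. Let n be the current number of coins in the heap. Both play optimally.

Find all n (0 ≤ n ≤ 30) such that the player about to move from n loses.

0, 1, 2, 11, 12, 13, 22, 23, 24

Positions with no move are L. A position that does have a move is losing for the player to move precisely when every available move leads to a winning position for the opponent. Fill in the labels:
n=0: no move → L
n=1: no move → L
n=2: no move → L
n=3: can move to 0, which is L ⇒ W
n=4: can move to 1, which is L ⇒ W
n=5: can move to 2, which is L ⇒ W
n=6: can move to 2, which is L ⇒ W
n=7: can move to 2, which is L ⇒ W
n=8: can move to 0, which is L ⇒ W
n=9: can move to 1, which is L ⇒ W
n=10: can move to 2, which is L ⇒ W
n=11: moves to 8(W), 7(W), 6(W), 3(W); every one is W ⇒ L
n=12: moves to 9(W), 8(W), 7(W), 4(W); every one is W ⇒ L
n=13: moves to 10(W), 9(W), 8(W), 5(W); every one is W ⇒ L
n=14: can move to 11, which is L ⇒ W
n=15: can move to 12, which is L ⇒ W
n=16: can move to 13, which is L ⇒ W
n=17: can move to 13, which is L ⇒ W
n=18: can move to 13, which is L ⇒ W
n=19: can move to 11, which is L ⇒ W
n=20: can move to 12, which is L ⇒ W
n=21: can move to 13, which is L ⇒ W
n=22: moves to 19(W), 18(W), 17(W), 14(W); every one is W ⇒ L
n=23: moves to 20(W), 19(W), 18(W), 15(W); every one is W ⇒ L
n=24: moves to 21(W), 20(W), 19(W), 16(W); every one is W ⇒ L
n=25: can move to 22, which is L ⇒ W
n=26: can move to 23, which is L ⇒ W
n=27: can move to 24, which is L ⇒ W
n=28: can move to 24, which is L ⇒ W
n=29: can move to 24, which is L ⇒ W
n=30: can move to 22, which is L ⇒ W
Reading off the rows marked L gives the requested list; there are 9 such values of n.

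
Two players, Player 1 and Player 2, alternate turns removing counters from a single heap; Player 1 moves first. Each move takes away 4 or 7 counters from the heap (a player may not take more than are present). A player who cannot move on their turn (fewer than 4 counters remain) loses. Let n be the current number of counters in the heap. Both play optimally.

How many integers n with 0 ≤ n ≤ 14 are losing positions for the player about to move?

Build the W/L table. Terminal = L. A non-terminal position is W if it has a move to some L; otherwise it is L.
n=0: no move → L
n=1: no move → L
n=2: no move → L
n=3: no move → L
n=4: can move to 0, which is L ⇒ W
n=5: can move to 1, which is L ⇒ W
n=6: can move to 2, which is L ⇒ W
n=7: can move to 3, which is L ⇒ W
n=8: can move to 1, which is L ⇒ W
n=9: can move to 2, which is L ⇒ W
n=10: can move to 3, which is L ⇒ W
n=11: moves to 7(W), 4(W); every one is W ⇒ L
n=12: moves to 8(W), 5(W); every one is W ⇒ L
n=13: moves to 9(W), 6(W); every one is W ⇒ L
n=14: moves to 10(W), 7(W); every one is W ⇒ L
L entries with 0 ≤ n ≤ 14: n = 0, 1, 2, 3, 11, 12, 13, 14; that makes 8.

8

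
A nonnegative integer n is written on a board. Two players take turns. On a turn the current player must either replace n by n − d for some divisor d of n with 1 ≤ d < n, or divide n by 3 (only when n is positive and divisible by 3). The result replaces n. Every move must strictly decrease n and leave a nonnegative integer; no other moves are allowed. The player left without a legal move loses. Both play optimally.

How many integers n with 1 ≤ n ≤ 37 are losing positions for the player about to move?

Positions with no move are L. A position that does have a move is losing for the player to move precisely when every available move leads to a winning position for the opponent. Fill in the labels:
n=0: no move → L
n=1: no move → L
n=2: reaches L-position 1 → W
n=3: reaches L-position 1 → W
n=4: only reaches 2(W), 3(W), all W → L
n=5: reaches L-position 4 → W
n=6: reaches L-position 4 → W
n=7: only reaches 6(W), which is W → L
n=8: reaches L-position 4 → W
n=9: only reaches 3(W), 6(W), 8(W), all W → L
n=10: reaches L-position 9 → W
n=11: only reaches 10(W), which is W → L
n=12: reaches L-position 4 → W
n=13: only reaches 12(W), which is W → L
n=14: reaches L-position 7 → W
n=15: only reaches 5(W), 10(W), 12(W), 14(W), all W → L
n=16: reaches L-position 15 → W
n=17: only reaches 16(W), which is W → L
n=18: reaches L-position 9 → W
n=19: only reaches 18(W), which is W → L
n=20: reaches L-position 15 → W
n=21: reaches L-position 7 → W
n=22: reaches L-position 11 → W
n=23: only reaches 22(W), which is W → L
n=24: reaches L-position 23 → W
n=25: only reaches 20(W), 24(W), all W → L
n=26: reaches L-position 13 → W
n=27: reaches L-position 9 → W
n=28: only reaches 14(W), 21(W), 24(W), 26(W), 27(W), all W → L
n=29: reaches L-position 28 → W
n=30: reaches L-position 15 → W
n=31: only reaches 30(W), which is W → L
n=32: reaches L-position 28 → W
n=33: reaches L-position 11 → W
n=34: reaches L-position 17 → W
n=35: reaches L-position 28 → W
n=36: only reaches 12(W), 18(W), 24(W), 27(W), 30(W), 32(W), 33(W), 34(W), 35(W), all W → L
n=37: reaches L-position 36 → W
L entries with 1 ≤ n ≤ 37 (n=0 is outside the asked range and is not counted): n = 1, 4, 7, 9, 11, 13, 15, 17, 19, 23, 25, 28, 31, 36; that makes 14.

14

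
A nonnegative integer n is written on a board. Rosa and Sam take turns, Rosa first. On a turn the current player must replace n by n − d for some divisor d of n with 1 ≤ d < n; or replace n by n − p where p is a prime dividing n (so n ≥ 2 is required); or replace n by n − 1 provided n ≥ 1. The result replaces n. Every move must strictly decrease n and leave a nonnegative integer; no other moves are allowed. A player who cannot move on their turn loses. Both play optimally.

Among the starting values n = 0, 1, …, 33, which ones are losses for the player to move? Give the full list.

Classify positions by backward induction: terminal positions (no move available) are L. From any other position, the mover wins iff some move reaches an L.
n=0: no move → L
n=1: W (go to 0, an L position)
n=2: W (go to 0, an L position)
n=3: W (go to 0, an L position)
n=4: L (options 2(W), 3(W) are all W)
n=5: W (go to 0, an L position)
n=6: W (go to 4, an L position)
n=7: W (go to 0, an L position)
n=8: W (go to 4, an L position)
n=9: L (options 6(W), 8(W) are all W)
n=10: W (go to 9, an L position)
n=11: W (go to 0, an L position)
n=12: W (go to 9, an L position)
n=13: W (go to 0, an L position)
n=14: L (options 7(W), 12(W), 13(W) are all W)
n=15: W (go to 14, an L position)
n=16: W (go to 14, an L position)
n=17: W (go to 0, an L position)
n=18: W (go to 9, an L position)
n=19: W (go to 0, an L position)
n=20: L (options 10(W), 15(W), 16(W), 18(W), 19(W) are all W)
n=21: W (go to 14, an L position)
n=22: W (go to 20, an L position)
n=23: W (go to 0, an L position)
n=24: W (go to 20, an L position)
n=25: W (go to 20, an L position)
n=26: L (options 13(W), 24(W), 25(W) are all W)
n=27: W (go to 26, an L position)
n=28: W (go to 14, an L position)
n=29: W (go to 0, an L position)
n=30: W (go to 20, an L position)
n=31: W (go to 0, an L position)
n=32: L (options 16(W), 24(W), 28(W), 30(W), 31(W) are all W)
n=33: W (go to 32, an L position)
The losing starting values of n are exactly the entries labelled L in this table (7 of them).

0, 4, 9, 14, 20, 26, 32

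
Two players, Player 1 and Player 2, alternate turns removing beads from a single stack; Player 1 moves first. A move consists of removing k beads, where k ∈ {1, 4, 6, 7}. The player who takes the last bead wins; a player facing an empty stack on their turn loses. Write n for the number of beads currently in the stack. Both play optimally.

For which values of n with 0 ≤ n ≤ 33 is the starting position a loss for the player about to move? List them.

Build the W/L table. Terminal = L. A non-terminal position is W if it has a move to some L; otherwise it is L.
n=0: no move → L
n=1: →0(L), so W
n=2: →1(W) only, which is W, so L
n=3: →2(L), so W
n=4: →0(L), so W
n=5: →4(W), 1(W) — all W, so L
n=6: →5(L), so W
n=7: →0(L), so W
n=8: →2(L), so W
n=9: →5(L), so W
n=10: →9(W), 6(W), 4(W), 3(W) — all W, so L
n=11: →10(L), so W
n=12: →5(L), so W
n=13: →12(W), 9(W), 7(W), 6(W) — all W, so L
n=14: →13(L), so W
n=15: →14(W), 11(W), 9(W), 8(W) — all W, so L
n=16: →15(L), so W
n=17: →13(L), so W
n=18: →17(W), 14(W), 12(W), 11(W) — all W, so L
n=19: →18(L), so W
n=20: →13(L), so W
n=21: →15(L), so W
n=22: →18(L), so W
n=23: →22(W), 19(W), 17(W), 16(W) — all W, so L
n=24: →23(L), so W
n=25: →18(L), so W
n=26: →25(W), 22(W), 20(W), 19(W) — all W, so L
n=27: →26(L), so W
n=28: →27(W), 24(W), 22(W), 21(W) — all W, so L
n=29: →28(L), so W
n=30: →26(L), so W
n=31: →30(W), 27(W), 25(W), 24(W) — all W, so L
n=32: →31(L), so W
n=33: →26(L), so W
Reading off the rows marked L gives the requested list; there are 11 such values of n.

0, 2, 5, 10, 13, 15, 18, 23, 26, 28, 31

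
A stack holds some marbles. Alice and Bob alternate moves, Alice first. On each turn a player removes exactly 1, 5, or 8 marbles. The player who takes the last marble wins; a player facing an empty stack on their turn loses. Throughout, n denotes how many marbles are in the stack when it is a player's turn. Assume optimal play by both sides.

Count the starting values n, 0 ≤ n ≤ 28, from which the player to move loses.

10

Label each position W (a win for the player to move) or L (a loss). A position with no legal move is L; any other position is W exactly when some move reaches an L, and L when every move reaches a W.
n=0: no move → L
n=1: reaches L-position 0 → W
n=2: only reaches 1(W), which is W → L
n=3: reaches L-position 2 → W
n=4: only reaches 3(W), which is W → L
n=5: reaches L-position 4 → W
n=6: only reaches 5(W), 1(W), all W → L
n=7: reaches L-position 6 → W
n=8: reaches L-position 0 → W
n=9: reaches L-position 4 → W
n=10: reaches L-position 2 → W
n=11: reaches L-position 6 → W
n=12: reaches L-position 4 → W
n=13: only reaches 12(W), 8(W), 5(W), all W → L
n=14: reaches L-position 13 → W
n=15: only reaches 14(W), 10(W), 7(W), all W → L
n=16: reaches L-position 15 → W
n=17: only reaches 16(W), 12(W), 9(W), all W → L
n=18: reaches L-position 17 → W
n=19: only reaches 18(W), 14(W), 11(W), all W → L
n=20: reaches L-position 19 → W
n=21: reaches L-position 13 → W
n=22: reaches L-position 17 → W
n=23: reaches L-position 15 → W
n=24: reaches L-position 19 → W
n=25: reaches L-position 17 → W
n=26: only reaches 25(W), 21(W), 18(W), all W → L
n=27: reaches L-position 26 → W
n=28: only reaches 27(W), 23(W), 20(W), all W → L
L entries with 0 ≤ n ≤ 28: n = 0, 2, 4, 6, 13, 15, 17, 19, 26, 28; that makes 10.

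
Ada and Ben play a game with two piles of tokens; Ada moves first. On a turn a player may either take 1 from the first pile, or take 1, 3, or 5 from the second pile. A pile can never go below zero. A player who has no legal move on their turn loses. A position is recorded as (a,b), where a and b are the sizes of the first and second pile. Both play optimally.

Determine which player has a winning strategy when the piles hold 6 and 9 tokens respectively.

Ada wins.

Build the W/L table. Terminal = L. A non-terminal position is W if it has a move to some L; otherwise it is L.
No move ever increases a pile, so every position that can arise here has a ≤ 6 and b ≤ 9; it is enough to label the cells with 0 ≤ a ≤ 6 and 0 ≤ b ≤ 9.
Every move lowers a or b (never raises either), so fill the grid row by row in increasing a, and left to right within a row: each cell's successors are then already labelled.
      b=0  b=1  b=2  b=3  b=4  b=5  b=6  b=7  b=8  b=9
a=0:    L    W    L    W    L    W    L    W    L    W
a=1:    W    L    W    L    W    L    W    L    W    L
a=2:    L    W    L    W    L    W    L    W    L    W
a=3:    W    L    W    L    W    L    W    L    W    L
a=4:    L    W    L    W    L    W    L    W    L    W
a=5:    W    L    W    L    W    L    W    L    W    L
a=6:    L    W    L    W    L    W    L    W    L    W
Cells with no legal move (terminal, hence L): (0,0).
The remaining L cells, each justified by listing all of its moves:
(0,2): the only move is to (0,1)(W), a W ⇒ L
(0,4): moves to (0,3)(W), (0,1)(W); every one is W ⇒ L
(0,6): moves to (0,5)(W), (0,3)(W), (0,1)(W); every one is W ⇒ L
(0,8): moves to (0,7)(W), (0,5)(W), (0,3)(W); every one is W ⇒ L
(1,1): moves to (0,1)(W), (1,0)(W); every one is W ⇒ L
(1,3): moves to (0,3)(W), (1,2)(W), (1,0)(W); every one is W ⇒ L
(1,5): moves to (0,5)(W), (1,4)(W), (1,2)(W), (1,0)(W); every one is W ⇒ L
(1,7): moves to (0,7)(W), (1,6)(W), (1,4)(W), (1,2)(W); every one is W ⇒ L
(1,9): moves to (0,9)(W), (1,8)(W), (1,6)(W), (1,4)(W); every one is W ⇒ L
(2,0): the only move is to (1,0)(W), a W ⇒ L
(2,2): moves to (1,2)(W), (2,1)(W); every one is W ⇒ L
(2,4): moves to (1,4)(W), (2,3)(W), (2,1)(W); every one is W ⇒ L
(2,6): moves to (1,6)(W), (2,5)(W), (2,3)(W), (2,1)(W); every one is W ⇒ L
(2,8): moves to (1,8)(W), (2,7)(W), (2,5)(W), (2,3)(W); every one is W ⇒ L
(3,1): moves to (2,1)(W), (3,0)(W); every one is W ⇒ L
(3,3): moves to (2,3)(W), (3,2)(W), (3,0)(W); every one is W ⇒ L
(3,5): moves to (2,5)(W), (3,4)(W), (3,2)(W), (3,0)(W); every one is W ⇒ L
(3,7): moves to (2,7)(W), (3,6)(W), (3,4)(W), (3,2)(W); every one is W ⇒ L
(3,9): moves to (2,9)(W), (3,8)(W), (3,6)(W), (3,4)(W); every one is W ⇒ L
(4,0): the only move is to (3,0)(W), a W ⇒ L
(4,2): moves to (3,2)(W), (4,1)(W); every one is W ⇒ L
(4,4): moves to (3,4)(W), (4,3)(W), (4,1)(W); every one is W ⇒ L
(4,6): moves to (3,6)(W), (4,5)(W), (4,3)(W), (4,1)(W); every one is W ⇒ L
(4,8): moves to (3,8)(W), (4,7)(W), (4,5)(W), (4,3)(W); every one is W ⇒ L
(5,1): moves to (4,1)(W), (5,0)(W); every one is W ⇒ L
(5,3): moves to (4,3)(W), (5,2)(W), (5,0)(W); every one is W ⇒ L
(5,5): moves to (4,5)(W), (5,4)(W), (5,2)(W), (5,0)(W); every one is W ⇒ L
(5,7): moves to (4,7)(W), (5,6)(W), (5,4)(W), (5,2)(W); every one is W ⇒ L
(5,9): moves to (4,9)(W), (5,8)(W), (5,6)(W), (5,4)(W); every one is W ⇒ L
(6,0): the only move is to (5,0)(W), a W ⇒ L
(6,2): moves to (5,2)(W), (6,1)(W); every one is W ⇒ L
(6,4): moves to (5,4)(W), (6,3)(W), (6,1)(W); every one is W ⇒ L
(6,6): moves to (5,6)(W), (6,5)(W), (6,3)(W), (6,1)(W); every one is W ⇒ L
(6,8): moves to (5,8)(W), (6,7)(W), (6,5)(W), (6,3)(W); every one is W ⇒ L
Every other cell has at least one move into one of the L cells above, so it is W.
From (6,9) Ada can move to (5,9), reaching an L position.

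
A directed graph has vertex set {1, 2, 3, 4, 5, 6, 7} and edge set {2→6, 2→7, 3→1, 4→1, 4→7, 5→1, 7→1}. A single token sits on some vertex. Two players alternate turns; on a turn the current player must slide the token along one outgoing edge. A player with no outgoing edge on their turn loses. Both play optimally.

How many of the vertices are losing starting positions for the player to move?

Build the W/L table. Terminal = L. A non-terminal position is W if it has a move to some L; otherwise it is L.
Every edge goes from a vertex to one that appears earlier in the order 6, 1, 7, 5, 4, 3, 2, so processing vertices in that order labels each vertex after all of its successors.
6: no outgoing edge → L
1: no outgoing edge → L
7: reaches L-position 1 → W
5: reaches L-position 1 → W
4: reaches L-position 1 → W
3: reaches L-position 1 → W
2: reaches L-position 6 → W
The L vertices are 1, 6; that is 2 in all.

2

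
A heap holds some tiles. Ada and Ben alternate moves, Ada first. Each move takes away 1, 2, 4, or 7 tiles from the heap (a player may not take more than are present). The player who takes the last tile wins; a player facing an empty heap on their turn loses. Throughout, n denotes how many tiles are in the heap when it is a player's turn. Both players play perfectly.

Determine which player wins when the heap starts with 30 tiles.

Classify positions by backward induction: terminal positions (no move available) are L. From any other position, the mover wins iff some move reaches an L.
n=0: no move → L
n=1: →0(L), so W
n=2: →0(L), so W
n=3: →2(W), 1(W) — all W, so L
n=4: →3(L), so W
n=5: →3(L), so W
n=6: →5(W), 4(W), 2(W) — all W, so L
n=7: →6(L), so W
n=8: →6(L), so W
n=9: →8(W), 7(W), 5(W), 2(W) — all W, so L
n=10: →9(L), so W
n=11: →9(L), so W
n=12: →11(W), 10(W), 8(W), 5(W) — all W, so L
n=13: →12(L), so W
n=14: →12(L), so W
n=15: →14(W), 13(W), 11(W), 8(W) — all W, so L
n=16: →15(L), so W
n=17: →15(L), so W
n=18: →17(W), 16(W), 14(W), 11(W) — all W, so L
n=19: →18(L), so W
n=20: →18(L), so W
n=21: →20(W), 19(W), 17(W), 14(W) — all W, so L
n=22: →21(L), so W
n=23: →21(L), so W
n=24: →23(W), 22(W), 20(W), 17(W) — all W, so L
n=25: →24(L), so W
n=26: →24(L), so W
n=27: →26(W), 25(W), 23(W), 20(W) — all W, so L
n=28: →27(L), so W
n=29: →27(L), so W
n=30: →29(W), 28(W), 26(W), 23(W) — all W, so L
Every move from 30 reaches a W position, so the mover loses.

Ben wins.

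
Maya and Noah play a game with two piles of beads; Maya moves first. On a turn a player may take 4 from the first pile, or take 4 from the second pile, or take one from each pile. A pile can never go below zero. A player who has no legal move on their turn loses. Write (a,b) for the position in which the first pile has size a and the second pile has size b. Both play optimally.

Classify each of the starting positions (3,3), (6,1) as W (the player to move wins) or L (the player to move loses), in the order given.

Build the W/L table. Terminal = L. A non-terminal position is W if it has a move to some L; otherwise it is L.
No move ever increases a pile, so every position that can arise here has a ≤ 6 and b ≤ 3; it is enough to label the cells with 0 ≤ a ≤ 6 and 0 ≤ b ≤ 3.
Every move lowers a or b (never raises either), so fill the grid row by row in increasing a, and left to right within a row: each cell's successors are then already labelled.
      b=0  b=1  b=2  b=3
a=0:    L    L    L    L
a=1:    L    W    W    W
a=2:    L    W    L    L
a=3:    L    W    L    W
a=4:    W    W    W    W
a=5:    W    L    L    L
a=6:    W    L    W    W
Cells with no legal move (terminal, hence L): (0,0), (0,1), (0,2), (0,3), (1,0), (2,0), (3,0).
The remaining L cells, each justified by listing all of its moves:
(2,2): →(1,1)(W) only, which is W, so L
(2,3): →(1,2)(W) only, which is W, so L
(3,2): →(2,1)(W) only, which is W, so L
(5,1): →(1,1)(W), (4,0)(W) — all W, so L
(5,2): →(1,2)(W), (4,1)(W) — all W, so L
(5,3): →(1,3)(W), (4,2)(W) — all W, so L
(6,1): →(2,1)(W), (5,0)(W) — all W, so L
Every other cell has at least one move into one of the L cells above, so it is W.
(3,3): the move to (2,2) reaches an L cell, so W
(6,1): one of the L cells justified above, so L

(3,3): W, (6,1): L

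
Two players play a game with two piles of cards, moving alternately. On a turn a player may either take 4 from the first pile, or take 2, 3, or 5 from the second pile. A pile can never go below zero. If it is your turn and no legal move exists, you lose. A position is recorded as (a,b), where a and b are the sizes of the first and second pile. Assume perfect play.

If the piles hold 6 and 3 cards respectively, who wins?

Compute win/loss labels from the base case upward. A position with no move is L. Any other position is W if it can reach an L in one move, else L.
No move ever increases a pile, so every position that can arise here has a ≤ 6 and b ≤ 3; it is enough to label the cells with 0 ≤ a ≤ 6 and 0 ≤ b ≤ 3.
Every move lowers a or b (never raises either), so fill the grid row by row in increasing a, and left to right within a row: each cell's successors are then already labelled.
      b=0  b=1  b=2  b=3
a=0:    L    L    W    W
a=1:    L    L    W    W
a=2:    L    L    W    W
a=3:    L    L    W    W
a=4:    W    W    L    L
a=5:    W    W    L    L
a=6:    W    W    L    L
Cells with no legal move (terminal, hence L): (0,0), (0,1), (1,0), (1,1), (2,0), (2,1), (3,0), (3,1).
The remaining L cells, each justified by listing all of its moves:
(4,2): →(0,2)(W), (4,0)(W) — all W, so L
(4,3): →(0,3)(W), (4,1)(W), (4,0)(W) — all W, so L
(5,2): →(1,2)(W), (5,0)(W) — all W, so L
(5,3): →(1,3)(W), (5,1)(W), (5,0)(W) — all W, so L
(6,2): →(2,2)(W), (6,0)(W) — all W, so L
(6,3): →(2,3)(W), (6,1)(W), (6,0)(W) — all W, so L
Every other cell has at least one move into one of the L cells above, so it is W.
Every move from (6,3) reaches a W position, so the mover loses.

The second player wins.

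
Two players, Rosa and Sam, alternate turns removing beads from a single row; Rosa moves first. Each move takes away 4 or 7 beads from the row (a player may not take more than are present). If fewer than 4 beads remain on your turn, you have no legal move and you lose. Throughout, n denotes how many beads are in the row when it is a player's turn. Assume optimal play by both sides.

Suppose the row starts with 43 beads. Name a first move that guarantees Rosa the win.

Remove 7, leaving 36.

Use the standard recursion: the mover loses at a terminal position; elsewhere, the mover wins exactly when some move hands the opponent an L position.
n=0: no move → L
n=1: no move → L
n=2: no move → L
n=3: no move → L
n=4: →0(L), so W
n=5: →1(L), so W
n=6: →2(L), so W
n=7: →3(L), so W
n=8: →1(L), so W
n=9: →2(L), so W
n=10: →3(L), so W
n=11: →7(W), 4(W) — all W, so L
n=12: →8(W), 5(W) — all W, so L
n=13: →9(W), 6(W) — all W, so L
n=14: →10(W), 7(W) — all W, so L
n=15: →11(L), so W
n=16: →12(L), so W
n=17: →13(L), so W
n=18: →14(L), so W
n=19: →12(L), so W
n=20: →13(L), so W
n=21: →14(L), so W
n=22: →18(W), 15(W) — all W, so L
n=23: →19(W), 16(W) — all W, so L
n=24: →20(W), 17(W) — all W, so L
n=25: →21(W), 18(W) — all W, so L
n=26: →22(L), so W
n=27: →23(L), so W
n=28: →24(L), so W
n=29: →25(L), so W
n=30: →23(L), so W
n=31: →24(L), so W
n=32: →25(L), so W
n=33: →29(W), 26(W) — all W, so L
n=34: →30(W), 27(W) — all W, so L
n=35: →31(W), 28(W) — all W, so L
n=36: →32(W), 29(W) — all W, so L
n=37: →33(L), so W
n=38: →34(L), so W
n=39: →35(L), so W
n=40: →36(L), so W
n=41: →34(L), so W
n=42: →35(L), so W
n=43: →36(L), so W
From 43, the L positions reachable in one move are: 36.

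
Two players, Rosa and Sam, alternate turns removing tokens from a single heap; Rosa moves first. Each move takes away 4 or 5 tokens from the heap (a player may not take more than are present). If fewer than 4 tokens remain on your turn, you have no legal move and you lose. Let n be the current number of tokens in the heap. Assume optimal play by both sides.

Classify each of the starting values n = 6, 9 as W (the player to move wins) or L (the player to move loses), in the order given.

6: W, 9: L

Classify positions by backward induction: terminal positions (no move available) are L. From any other position, the mover wins iff some move reaches an L.
n=0: no move → L
n=1: no move → L
n=2: no move → L
n=3: no move → L
n=4: reaches L-position 0 → W
n=5: reaches L-position 1 → W
n=6: reaches L-position 2 → W
n=7: reaches L-position 3 → W
n=8: reaches L-position 3 → W
n=9: only reaches 5(W), 4(W), all W → L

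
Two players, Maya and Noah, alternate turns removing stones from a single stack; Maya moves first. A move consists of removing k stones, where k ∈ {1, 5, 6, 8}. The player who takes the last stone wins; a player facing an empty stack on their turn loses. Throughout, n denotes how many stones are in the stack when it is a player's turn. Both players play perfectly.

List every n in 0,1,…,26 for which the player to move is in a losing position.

Classify positions by backward induction: terminal positions (no move available) are L. From any other position, the mover wins iff some move reaches an L.
n=0: no move → L
n=1: reaches L-position 0 → W
n=2: only reaches 1(W), which is W → L
n=3: reaches L-position 2 → W
n=4: only reaches 3(W), which is W → L
n=5: reaches L-position 4 → W
n=6: reaches L-position 0 → W
n=7: reaches L-position 2 → W
n=8: reaches L-position 2 → W
n=9: reaches L-position 4 → W
n=10: reaches L-position 4 → W
n=11: only reaches 10(W), 6(W), 5(W), 3(W), all W → L
n=12: reaches L-position 11 → W
n=13: only reaches 12(W), 8(W), 7(W), 5(W), all W → L
n=14: reaches L-position 13 → W
n=15: only reaches 14(W), 10(W), 9(W), 7(W), all W → L
n=16: reaches L-position 15 → W
n=17: reaches L-position 11 → W
n=18: reaches L-position 13 → W
n=19: reaches L-position 13 → W
n=20: reaches L-position 15 → W
n=21: reaches L-position 15 → W
n=22: only reaches 21(W), 17(W), 16(W), 14(W), all W → L
n=23: reaches L-position 22 → W
n=24: only reaches 23(W), 19(W), 18(W), 16(W), all W → L
n=25: reaches L-position 24 → W
n=26: only reaches 25(W), 21(W), 20(W), 18(W), all W → L
The losing starting values of n are exactly the entries labelled L in this table (9 of them).

0, 2, 4, 11, 13, 15, 22, 24, 26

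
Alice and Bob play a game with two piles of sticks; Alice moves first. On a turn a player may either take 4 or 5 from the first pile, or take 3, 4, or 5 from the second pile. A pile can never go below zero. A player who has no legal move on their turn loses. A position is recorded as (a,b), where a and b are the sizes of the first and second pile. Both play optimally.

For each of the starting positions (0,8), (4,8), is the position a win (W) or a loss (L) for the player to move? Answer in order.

Positions with no move are L. A position that does have a move is losing for the player to move precisely when every available move leads to a winning position for the opponent. Fill in the labels:
No move ever increases a pile, so every position that can arise here has a ≤ 4 and b ≤ 8; it is enough to label the cells with 0 ≤ a ≤ 4 and 0 ≤ b ≤ 8.
Every move lowers a or b (never raises either), so fill the grid row by row in increasing a, and left to right within a row: each cell's successors are then already labelled.
      b=0  b=1  b=2  b=3  b=4  b=5  b=6  b=7  b=8
a=0:    L    L    L    W    W    W    W    W    L
a=1:    L    L    L    W    W    W    W    W    L
a=2:    L    L    L    W    W    W    W    W    L
a=3:    L    L    L    W    W    W    W    W    L
a=4:    W    W    W    L    L    L    W    W    W
Cells with no legal move (terminal, hence L): (0,0), (0,1), (0,2), (1,0), (1,1), (1,2), (2,0), (2,1), (2,2), (3,0), (3,1), (3,2).
The remaining L cells, each justified by listing all of its moves:
(0,8): →(0,5)(W), (0,4)(W), (0,3)(W) — all W, so L
(1,8): →(1,5)(W), (1,4)(W), (1,3)(W) — all W, so L
(2,8): →(2,5)(W), (2,4)(W), (2,3)(W) — all W, so L
(3,8): →(3,5)(W), (3,4)(W), (3,3)(W) — all W, so L
(4,3): →(0,3)(W), (4,0)(W) — all W, so L
(4,4): →(0,4)(W), (4,1)(W), (4,0)(W) — all W, so L
(4,5): →(0,5)(W), (4,2)(W), (4,1)(W), (4,0)(W) — all W, so L
Every other cell has at least one move into one of the L cells above, so it is W.
(0,8): one of the L cells justified above, so L
(4,8): the move to (0,8) reaches an L cell, so W

(0,8): L, (4,8): W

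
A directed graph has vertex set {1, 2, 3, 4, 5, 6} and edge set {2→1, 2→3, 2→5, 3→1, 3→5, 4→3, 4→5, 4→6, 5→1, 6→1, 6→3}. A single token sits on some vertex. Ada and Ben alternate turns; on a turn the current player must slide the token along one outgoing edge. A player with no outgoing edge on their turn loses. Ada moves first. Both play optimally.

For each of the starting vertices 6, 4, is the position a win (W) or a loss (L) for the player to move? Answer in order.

6: W, 4: L

Compute win/loss labels from the base case upward. A position with no move is L. Any other position is W if it can reach an L in one move, else L.
Every edge goes from a vertex to one that appears earlier in the order 1, 5, 3, 2, 6, 4, so processing vertices in that order labels each vertex after all of its successors.
1: no outgoing edge → L
5: W (go to 1, an L position)
3: W (go to 1, an L position)
2: W (go to 1, an L position)
6: W (go to 1, an L position)
4: L (options 6(W), 3(W), 5(W) are all W)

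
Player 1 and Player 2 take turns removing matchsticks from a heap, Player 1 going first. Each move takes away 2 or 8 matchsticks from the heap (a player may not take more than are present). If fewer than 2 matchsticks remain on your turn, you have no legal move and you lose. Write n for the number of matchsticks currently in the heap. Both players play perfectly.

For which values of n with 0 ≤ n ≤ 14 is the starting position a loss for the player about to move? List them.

Positions with no move are L. A position that does have a move is losing for the player to move precisely when every available move leads to a winning position for the opponent. Fill in the labels:
n=0: no move → L
n=1: no move → L
n=2: can move to 0, which is L ⇒ W
n=3: can move to 1, which is L ⇒ W
n=4: the only move is to 2(W), a W ⇒ L
n=5: the only move is to 3(W), a W ⇒ L
n=6: can move to 4, which is L ⇒ W
n=7: can move to 5, which is L ⇒ W
n=8: can move to 0, which is L ⇒ W
n=9: can move to 1, which is L ⇒ W
n=10: moves to 8(W), 2(W); every one is W ⇒ L
n=11: moves to 9(W), 3(W); every one is W ⇒ L
n=12: can move to 10, which is L ⇒ W
n=13: can move to 11, which is L ⇒ W
n=14: moves to 12(W), 6(W); every one is W ⇒ L
The losing starting values of n are exactly the entries labelled L in this table (7 of them).

0, 1, 4, 5, 10, 11, 14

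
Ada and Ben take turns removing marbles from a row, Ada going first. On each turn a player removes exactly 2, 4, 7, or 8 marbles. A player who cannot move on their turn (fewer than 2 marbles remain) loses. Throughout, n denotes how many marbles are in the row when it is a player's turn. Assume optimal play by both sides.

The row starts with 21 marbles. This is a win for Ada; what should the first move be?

Work bottom-up. With no move the player to move loses. Otherwise the position is W if at least one move leads to an L position for the opponent, and L if every move leads to a W.
n=0: no move → L
n=1: no move → L
n=2: →0(L), so W
n=3: →1(L), so W
n=4: →0(L), so W
n=5: →1(L), so W
n=6: →4(W), 2(W) — all W, so L
n=7: →0(L), so W
n=8: →6(L), so W
n=9: →1(L), so W
n=10: →6(L), so W
n=11: →9(W), 7(W), 4(W), 3(W) — all W, so L
n=12: →10(W), 8(W), 5(W), 4(W) — all W, so L
n=13: →11(L), so W
n=14: →12(L), so W
n=15: →11(L), so W
n=16: →12(L), so W
n=17: →15(W), 13(W), 10(W), 9(W) — all W, so L
n=18: →11(L), so W
n=19: →17(L), so W
n=20: →12(L), so W
n=21: →17(L), so W
From 21, the L positions reachable in one move are: 17.

Remove 4, leaving 17.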